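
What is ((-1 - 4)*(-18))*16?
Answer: 1440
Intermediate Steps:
((-1 - 4)*(-18))*16 = -5*(-18)*16 = 90*16 = 1440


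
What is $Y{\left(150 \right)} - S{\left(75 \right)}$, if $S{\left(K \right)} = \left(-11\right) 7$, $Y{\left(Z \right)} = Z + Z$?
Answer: $377$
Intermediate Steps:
$Y{\left(Z \right)} = 2 Z$
$S{\left(K \right)} = -77$
$Y{\left(150 \right)} - S{\left(75 \right)} = 2 \cdot 150 - -77 = 300 + 77 = 377$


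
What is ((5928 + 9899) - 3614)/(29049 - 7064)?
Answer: 12213/21985 ≈ 0.55552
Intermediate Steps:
((5928 + 9899) - 3614)/(29049 - 7064) = (15827 - 3614)/21985 = 12213*(1/21985) = 12213/21985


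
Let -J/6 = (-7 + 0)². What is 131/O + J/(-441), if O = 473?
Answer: 1339/1419 ≈ 0.94362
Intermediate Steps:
J = -294 (J = -6*(-7 + 0)² = -6*(-7)² = -6*49 = -294)
131/O + J/(-441) = 131/473 - 294/(-441) = 131*(1/473) - 294*(-1/441) = 131/473 + ⅔ = 1339/1419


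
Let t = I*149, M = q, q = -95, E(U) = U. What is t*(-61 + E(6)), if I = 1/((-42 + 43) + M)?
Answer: 8195/94 ≈ 87.181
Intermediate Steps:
M = -95
I = -1/94 (I = 1/((-42 + 43) - 95) = 1/(1 - 95) = 1/(-94) = -1/94 ≈ -0.010638)
t = -149/94 (t = -1/94*149 = -149/94 ≈ -1.5851)
t*(-61 + E(6)) = -149*(-61 + 6)/94 = -149/94*(-55) = 8195/94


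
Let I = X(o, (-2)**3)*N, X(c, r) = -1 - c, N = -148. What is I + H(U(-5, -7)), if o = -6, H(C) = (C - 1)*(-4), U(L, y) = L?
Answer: -716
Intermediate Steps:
H(C) = 4 - 4*C (H(C) = (-1 + C)*(-4) = 4 - 4*C)
I = -740 (I = (-1 - 1*(-6))*(-148) = (-1 + 6)*(-148) = 5*(-148) = -740)
I + H(U(-5, -7)) = -740 + (4 - 4*(-5)) = -740 + (4 + 20) = -740 + 24 = -716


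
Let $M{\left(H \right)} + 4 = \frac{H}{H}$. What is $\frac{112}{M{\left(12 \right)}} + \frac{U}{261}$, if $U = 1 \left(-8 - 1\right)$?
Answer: $- \frac{3251}{87} \approx -37.368$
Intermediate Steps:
$M{\left(H \right)} = -3$ ($M{\left(H \right)} = -4 + \frac{H}{H} = -4 + 1 = -3$)
$U = -9$ ($U = 1 \left(-9\right) = -9$)
$\frac{112}{M{\left(12 \right)}} + \frac{U}{261} = \frac{112}{-3} - \frac{9}{261} = 112 \left(- \frac{1}{3}\right) - \frac{1}{29} = - \frac{112}{3} - \frac{1}{29} = - \frac{3251}{87}$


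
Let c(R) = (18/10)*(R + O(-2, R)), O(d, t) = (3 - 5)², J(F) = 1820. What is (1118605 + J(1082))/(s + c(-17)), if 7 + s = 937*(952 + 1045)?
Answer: 5602125/9355793 ≈ 0.59879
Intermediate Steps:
O(d, t) = 4 (O(d, t) = (-2)² = 4)
s = 1871182 (s = -7 + 937*(952 + 1045) = -7 + 937*1997 = -7 + 1871189 = 1871182)
c(R) = 36/5 + 9*R/5 (c(R) = (18/10)*(R + 4) = (18*(⅒))*(4 + R) = 9*(4 + R)/5 = 36/5 + 9*R/5)
(1118605 + J(1082))/(s + c(-17)) = (1118605 + 1820)/(1871182 + (36/5 + (9/5)*(-17))) = 1120425/(1871182 + (36/5 - 153/5)) = 1120425/(1871182 - 117/5) = 1120425/(9355793/5) = 1120425*(5/9355793) = 5602125/9355793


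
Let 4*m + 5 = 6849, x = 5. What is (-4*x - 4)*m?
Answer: -41064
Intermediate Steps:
m = 1711 (m = -5/4 + (1/4)*6849 = -5/4 + 6849/4 = 1711)
(-4*x - 4)*m = (-4*5 - 4)*1711 = (-20 - 4)*1711 = -24*1711 = -41064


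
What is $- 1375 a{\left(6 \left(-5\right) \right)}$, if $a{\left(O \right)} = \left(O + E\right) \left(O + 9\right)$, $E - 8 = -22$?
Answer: $-1270500$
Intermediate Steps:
$E = -14$ ($E = 8 - 22 = -14$)
$a{\left(O \right)} = \left(-14 + O\right) \left(9 + O\right)$ ($a{\left(O \right)} = \left(O - 14\right) \left(O + 9\right) = \left(-14 + O\right) \left(9 + O\right)$)
$- 1375 a{\left(6 \left(-5\right) \right)} = - 1375 \left(-126 + \left(6 \left(-5\right)\right)^{2} - 5 \cdot 6 \left(-5\right)\right) = - 1375 \left(-126 + \left(-30\right)^{2} - -150\right) = - 1375 \left(-126 + 900 + 150\right) = \left(-1375\right) 924 = -1270500$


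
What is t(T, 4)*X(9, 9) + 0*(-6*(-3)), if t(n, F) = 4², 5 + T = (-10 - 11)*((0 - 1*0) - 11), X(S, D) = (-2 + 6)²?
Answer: 256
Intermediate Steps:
X(S, D) = 16 (X(S, D) = 4² = 16)
T = 226 (T = -5 + (-10 - 11)*((0 - 1*0) - 11) = -5 - 21*((0 + 0) - 11) = -5 - 21*(0 - 11) = -5 - 21*(-11) = -5 + 231 = 226)
t(n, F) = 16
t(T, 4)*X(9, 9) + 0*(-6*(-3)) = 16*16 + 0*(-6*(-3)) = 256 + 0*18 = 256 + 0 = 256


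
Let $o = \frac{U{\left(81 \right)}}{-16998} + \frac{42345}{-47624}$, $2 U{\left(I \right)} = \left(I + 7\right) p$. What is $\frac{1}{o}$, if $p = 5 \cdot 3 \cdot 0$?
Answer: $- \frac{47624}{42345} \approx -1.1247$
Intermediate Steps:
$p = 0$ ($p = 15 \cdot 0 = 0$)
$U{\left(I \right)} = 0$ ($U{\left(I \right)} = \frac{\left(I + 7\right) 0}{2} = \frac{\left(7 + I\right) 0}{2} = \frac{1}{2} \cdot 0 = 0$)
$o = - \frac{42345}{47624}$ ($o = \frac{0}{-16998} + \frac{42345}{-47624} = 0 \left(- \frac{1}{16998}\right) + 42345 \left(- \frac{1}{47624}\right) = 0 - \frac{42345}{47624} = - \frac{42345}{47624} \approx -0.88915$)
$\frac{1}{o} = \frac{1}{- \frac{42345}{47624}} = - \frac{47624}{42345}$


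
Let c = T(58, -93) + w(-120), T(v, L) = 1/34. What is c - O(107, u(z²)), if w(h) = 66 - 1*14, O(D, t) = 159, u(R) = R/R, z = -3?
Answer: -3637/34 ≈ -106.97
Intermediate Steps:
u(R) = 1
T(v, L) = 1/34
w(h) = 52 (w(h) = 66 - 14 = 52)
c = 1769/34 (c = 1/34 + 52 = 1769/34 ≈ 52.029)
c - O(107, u(z²)) = 1769/34 - 1*159 = 1769/34 - 159 = -3637/34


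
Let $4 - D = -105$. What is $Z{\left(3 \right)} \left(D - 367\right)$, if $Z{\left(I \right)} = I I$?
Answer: $-2322$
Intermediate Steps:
$D = 109$ ($D = 4 - -105 = 4 + 105 = 109$)
$Z{\left(I \right)} = I^{2}$
$Z{\left(3 \right)} \left(D - 367\right) = 3^{2} \left(109 - 367\right) = 9 \left(-258\right) = -2322$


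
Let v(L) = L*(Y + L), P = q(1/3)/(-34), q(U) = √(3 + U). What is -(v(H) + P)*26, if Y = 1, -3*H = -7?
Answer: -1820/9 + 13*√30/51 ≈ -200.83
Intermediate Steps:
H = 7/3 (H = -⅓*(-7) = 7/3 ≈ 2.3333)
P = -√30/102 (P = √(3 + 1/3)/(-34) = √(3 + ⅓)*(-1/34) = √(10/3)*(-1/34) = (√30/3)*(-1/34) = -√30/102 ≈ -0.053698)
v(L) = L*(1 + L)
-(v(H) + P)*26 = -(7*(1 + 7/3)/3 - √30/102)*26 = -((7/3)*(10/3) - √30/102)*26 = -(70/9 - √30/102)*26 = -(1820/9 - 13*√30/51) = -1820/9 + 13*√30/51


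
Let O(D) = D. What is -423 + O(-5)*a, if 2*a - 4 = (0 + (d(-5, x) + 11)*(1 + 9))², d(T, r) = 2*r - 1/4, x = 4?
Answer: -706589/8 ≈ -88324.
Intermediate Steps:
d(T, r) = -¼ + 2*r (d(T, r) = 2*r - 1*¼ = 2*r - ¼ = -¼ + 2*r)
a = 140641/8 (a = 2 + (0 + ((-¼ + 2*4) + 11)*(1 + 9))²/2 = 2 + (0 + ((-¼ + 8) + 11)*10)²/2 = 2 + (0 + (31/4 + 11)*10)²/2 = 2 + (0 + (75/4)*10)²/2 = 2 + (0 + 375/2)²/2 = 2 + (375/2)²/2 = 2 + (½)*(140625/4) = 2 + 140625/8 = 140641/8 ≈ 17580.)
-423 + O(-5)*a = -423 - 5*140641/8 = -423 - 703205/8 = -706589/8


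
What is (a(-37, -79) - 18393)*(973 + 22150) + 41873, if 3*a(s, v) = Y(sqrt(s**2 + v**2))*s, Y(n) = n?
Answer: -425259466 - 855551*sqrt(7610)/3 ≈ -4.5014e+8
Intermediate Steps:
a(s, v) = s*sqrt(s**2 + v**2)/3 (a(s, v) = (sqrt(s**2 + v**2)*s)/3 = (s*sqrt(s**2 + v**2))/3 = s*sqrt(s**2 + v**2)/3)
(a(-37, -79) - 18393)*(973 + 22150) + 41873 = ((1/3)*(-37)*sqrt((-37)**2 + (-79)**2) - 18393)*(973 + 22150) + 41873 = ((1/3)*(-37)*sqrt(1369 + 6241) - 18393)*23123 + 41873 = ((1/3)*(-37)*sqrt(7610) - 18393)*23123 + 41873 = (-37*sqrt(7610)/3 - 18393)*23123 + 41873 = (-18393 - 37*sqrt(7610)/3)*23123 + 41873 = (-425301339 - 855551*sqrt(7610)/3) + 41873 = -425259466 - 855551*sqrt(7610)/3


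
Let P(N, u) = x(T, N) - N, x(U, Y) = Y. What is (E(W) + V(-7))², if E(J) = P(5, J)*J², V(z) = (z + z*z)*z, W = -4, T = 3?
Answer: 86436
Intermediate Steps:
V(z) = z*(z + z²) (V(z) = (z + z²)*z = z*(z + z²))
P(N, u) = 0 (P(N, u) = N - N = 0)
E(J) = 0 (E(J) = 0*J² = 0)
(E(W) + V(-7))² = (0 + (-7)²*(1 - 7))² = (0 + 49*(-6))² = (0 - 294)² = (-294)² = 86436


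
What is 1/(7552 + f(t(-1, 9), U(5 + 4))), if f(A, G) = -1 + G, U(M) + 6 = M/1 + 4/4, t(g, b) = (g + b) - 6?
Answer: 1/7555 ≈ 0.00013236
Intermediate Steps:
t(g, b) = -6 + b + g (t(g, b) = (b + g) - 6 = -6 + b + g)
U(M) = -5 + M (U(M) = -6 + (M/1 + 4/4) = -6 + (M*1 + 4*(1/4)) = -6 + (M + 1) = -6 + (1 + M) = -5 + M)
1/(7552 + f(t(-1, 9), U(5 + 4))) = 1/(7552 + (-1 + (-5 + (5 + 4)))) = 1/(7552 + (-1 + (-5 + 9))) = 1/(7552 + (-1 + 4)) = 1/(7552 + 3) = 1/7555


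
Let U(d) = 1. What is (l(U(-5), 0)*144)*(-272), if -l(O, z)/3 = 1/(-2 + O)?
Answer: -117504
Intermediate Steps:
l(O, z) = -3/(-2 + O)
(l(U(-5), 0)*144)*(-272) = (-3/(-2 + 1)*144)*(-272) = (-3/(-1)*144)*(-272) = (-3*(-1)*144)*(-272) = (3*144)*(-272) = 432*(-272) = -117504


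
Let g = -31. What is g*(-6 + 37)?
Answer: -961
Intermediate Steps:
g*(-6 + 37) = -31*(-6 + 37) = -31*31 = -961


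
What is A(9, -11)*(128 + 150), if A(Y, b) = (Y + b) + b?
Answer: -3614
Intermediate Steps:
A(Y, b) = Y + 2*b
A(9, -11)*(128 + 150) = (9 + 2*(-11))*(128 + 150) = (9 - 22)*278 = -13*278 = -3614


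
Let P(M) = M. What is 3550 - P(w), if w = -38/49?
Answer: 173988/49 ≈ 3550.8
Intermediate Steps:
w = -38/49 (w = -38*1/49 = -38/49 ≈ -0.77551)
3550 - P(w) = 3550 - 1*(-38/49) = 3550 + 38/49 = 173988/49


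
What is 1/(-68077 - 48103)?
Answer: -1/116180 ≈ -8.6073e-6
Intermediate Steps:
1/(-68077 - 48103) = 1/(-116180) = -1/116180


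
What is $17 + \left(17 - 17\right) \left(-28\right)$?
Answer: $17$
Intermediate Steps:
$17 + \left(17 - 17\right) \left(-28\right) = 17 + 0 \left(-28\right) = 17 + 0 = 17$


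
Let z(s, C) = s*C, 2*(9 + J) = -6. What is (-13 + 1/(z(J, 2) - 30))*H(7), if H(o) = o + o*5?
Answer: -4921/9 ≈ -546.78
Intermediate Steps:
J = -12 (J = -9 + (1/2)*(-6) = -9 - 3 = -12)
H(o) = 6*o (H(o) = o + 5*o = 6*o)
z(s, C) = C*s
(-13 + 1/(z(J, 2) - 30))*H(7) = (-13 + 1/(2*(-12) - 30))*(6*7) = (-13 + 1/(-24 - 30))*42 = (-13 + 1/(-54))*42 = (-13 - 1/54)*42 = -703/54*42 = -4921/9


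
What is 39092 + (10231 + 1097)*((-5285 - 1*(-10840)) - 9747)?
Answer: -47447884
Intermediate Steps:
39092 + (10231 + 1097)*((-5285 - 1*(-10840)) - 9747) = 39092 + 11328*((-5285 + 10840) - 9747) = 39092 + 11328*(5555 - 9747) = 39092 + 11328*(-4192) = 39092 - 47486976 = -47447884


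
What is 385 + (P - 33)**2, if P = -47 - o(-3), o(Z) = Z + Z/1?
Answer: 5861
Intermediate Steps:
o(Z) = 2*Z (o(Z) = Z + Z*1 = Z + Z = 2*Z)
P = -41 (P = -47 - 2*(-3) = -47 - 1*(-6) = -47 + 6 = -41)
385 + (P - 33)**2 = 385 + (-41 - 33)**2 = 385 + (-74)**2 = 385 + 5476 = 5861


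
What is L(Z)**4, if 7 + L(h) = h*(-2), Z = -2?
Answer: 81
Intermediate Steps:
L(h) = -7 - 2*h (L(h) = -7 + h*(-2) = -7 - 2*h)
L(Z)**4 = (-7 - 2*(-2))**4 = (-7 + 4)**4 = (-3)**4 = 81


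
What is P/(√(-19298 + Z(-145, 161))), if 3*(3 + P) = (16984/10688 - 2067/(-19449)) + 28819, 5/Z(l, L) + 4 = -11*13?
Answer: -1746824738351*I*√8510433/73711311217704 ≈ -69.134*I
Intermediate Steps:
Z(l, L) = -5/147 (Z(l, L) = 5/(-4 - 11*13) = 5/(-4 - 143) = 5/(-147) = 5*(-1/147) = -5/147)
P = 249546391193/25983864 (P = -3 + ((16984/10688 - 2067/(-19449)) + 28819)/3 = -3 + ((16984*(1/10688) - 2067*(-1/19449)) + 28819)/3 = -3 + ((2123/1336 + 689/6483) + 28819)/3 = -3 + (14683913/8661288 + 28819)/3 = -3 + (⅓)*(249624342785/8661288) = -3 + 249624342785/25983864 = 249546391193/25983864 ≈ 9603.9)
P/(√(-19298 + Z(-145, 161))) = 249546391193/(25983864*(√(-19298 - 5/147))) = 249546391193/(25983864*(√(-2836811/147))) = 249546391193/(25983864*((I*√8510433/21))) = 249546391193*(-7*I*√8510433/2836811)/25983864 = -1746824738351*I*√8510433/73711311217704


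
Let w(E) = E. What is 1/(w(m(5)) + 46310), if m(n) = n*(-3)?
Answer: 1/46295 ≈ 2.1601e-5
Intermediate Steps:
m(n) = -3*n
1/(w(m(5)) + 46310) = 1/(-3*5 + 46310) = 1/(-15 + 46310) = 1/46295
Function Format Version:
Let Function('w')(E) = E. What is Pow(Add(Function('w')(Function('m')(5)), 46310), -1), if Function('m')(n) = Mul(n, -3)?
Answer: Rational(1, 46295) ≈ 2.1601e-5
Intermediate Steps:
Function('m')(n) = Mul(-3, n)
Pow(Add(Function('w')(Function('m')(5)), 46310), -1) = Pow(Add(Mul(-3, 5), 46310), -1) = Pow(Add(-15, 46310), -1) = Pow(46295, -1) = Rational(1, 46295)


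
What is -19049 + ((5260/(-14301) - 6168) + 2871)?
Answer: -319575406/14301 ≈ -22346.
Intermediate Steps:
-19049 + ((5260/(-14301) - 6168) + 2871) = -19049 + ((5260*(-1/14301) - 6168) + 2871) = -19049 + ((-5260/14301 - 6168) + 2871) = -19049 + (-88213828/14301 + 2871) = -19049 - 47155657/14301 = -319575406/14301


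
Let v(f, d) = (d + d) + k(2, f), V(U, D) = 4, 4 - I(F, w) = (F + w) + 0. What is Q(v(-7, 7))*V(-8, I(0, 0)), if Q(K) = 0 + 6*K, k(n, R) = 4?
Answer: 432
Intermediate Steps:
I(F, w) = 4 - F - w (I(F, w) = 4 - ((F + w) + 0) = 4 - (F + w) = 4 + (-F - w) = 4 - F - w)
v(f, d) = 4 + 2*d (v(f, d) = (d + d) + 4 = 2*d + 4 = 4 + 2*d)
Q(K) = 6*K
Q(v(-7, 7))*V(-8, I(0, 0)) = (6*(4 + 2*7))*4 = (6*(4 + 14))*4 = (6*18)*4 = 108*4 = 432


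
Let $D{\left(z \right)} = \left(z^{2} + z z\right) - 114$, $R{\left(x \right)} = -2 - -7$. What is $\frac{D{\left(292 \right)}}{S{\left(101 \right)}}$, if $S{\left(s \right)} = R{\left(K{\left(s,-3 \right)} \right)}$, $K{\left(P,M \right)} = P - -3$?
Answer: $\frac{170414}{5} \approx 34083.0$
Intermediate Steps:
$K{\left(P,M \right)} = 3 + P$ ($K{\left(P,M \right)} = P + 3 = 3 + P$)
$R{\left(x \right)} = 5$ ($R{\left(x \right)} = -2 + 7 = 5$)
$S{\left(s \right)} = 5$
$D{\left(z \right)} = -114 + 2 z^{2}$ ($D{\left(z \right)} = \left(z^{2} + z^{2}\right) - 114 = 2 z^{2} - 114 = -114 + 2 z^{2}$)
$\frac{D{\left(292 \right)}}{S{\left(101 \right)}} = \frac{-114 + 2 \cdot 292^{2}}{5} = \left(-114 + 2 \cdot 85264\right) \frac{1}{5} = \left(-114 + 170528\right) \frac{1}{5} = 170414 \cdot \frac{1}{5} = \frac{170414}{5}$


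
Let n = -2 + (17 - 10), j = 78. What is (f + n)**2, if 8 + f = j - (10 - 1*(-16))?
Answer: 2401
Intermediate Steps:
n = 5 (n = -2 + 7 = 5)
f = 44 (f = -8 + (78 - (10 - 1*(-16))) = -8 + (78 - (10 + 16)) = -8 + (78 - 1*26) = -8 + (78 - 26) = -8 + 52 = 44)
(f + n)**2 = (44 + 5)**2 = 49**2 = 2401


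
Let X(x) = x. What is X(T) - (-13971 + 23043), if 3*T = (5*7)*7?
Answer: -26971/3 ≈ -8990.3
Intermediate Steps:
T = 245/3 (T = ((5*7)*7)/3 = (35*7)/3 = (⅓)*245 = 245/3 ≈ 81.667)
X(T) - (-13971 + 23043) = 245/3 - (-13971 + 23043) = 245/3 - 1*9072 = 245/3 - 9072 = -26971/3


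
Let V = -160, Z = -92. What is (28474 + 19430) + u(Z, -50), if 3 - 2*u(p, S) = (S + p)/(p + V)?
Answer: 12072115/252 ≈ 47905.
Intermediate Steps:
u(p, S) = 3/2 - (S + p)/(2*(-160 + p)) (u(p, S) = 3/2 - (S + p)/(2*(p - 160)) = 3/2 - (S + p)/(2*(-160 + p)))
(28474 + 19430) + u(Z, -50) = (28474 + 19430) + (-240 - 92 - 1/2*(-50))/(-160 - 92) = 47904 + (-240 - 92 + 25)/(-252) = 47904 - 1/252*(-307) = 47904 + 307/252 = 12072115/252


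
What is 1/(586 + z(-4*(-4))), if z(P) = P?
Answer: 1/602 ≈ 0.0016611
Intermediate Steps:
1/(586 + z(-4*(-4))) = 1/(586 - 4*(-4)) = 1/(586 + 16) = 1/602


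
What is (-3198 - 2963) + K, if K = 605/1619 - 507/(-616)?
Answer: -6143196431/997304 ≈ -6159.8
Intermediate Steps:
K = 1193513/997304 (K = 605*(1/1619) - 507*(-1/616) = 605/1619 + 507/616 = 1193513/997304 ≈ 1.1967)
(-3198 - 2963) + K = (-3198 - 2963) + 1193513/997304 = -6161 + 1193513/997304 = -6143196431/997304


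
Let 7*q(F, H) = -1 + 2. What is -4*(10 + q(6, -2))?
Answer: -284/7 ≈ -40.571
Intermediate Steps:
q(F, H) = ⅐ (q(F, H) = (-1 + 2)/7 = (⅐)*1 = ⅐)
-4*(10 + q(6, -2)) = -4*(10 + ⅐) = -4*71/7 = -284/7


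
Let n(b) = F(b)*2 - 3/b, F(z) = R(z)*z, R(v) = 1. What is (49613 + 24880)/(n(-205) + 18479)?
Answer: 1696785/411572 ≈ 4.1227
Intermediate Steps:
F(z) = z (F(z) = 1*z = z)
n(b) = -3/b + 2*b (n(b) = b*2 - 3/b = 2*b - 3/b = -3/b + 2*b)
(49613 + 24880)/(n(-205) + 18479) = (49613 + 24880)/((-3/(-205) + 2*(-205)) + 18479) = 74493/((-3*(-1/205) - 410) + 18479) = 74493/((3/205 - 410) + 18479) = 74493/(-84047/205 + 18479) = 74493/(3704148/205) = 74493*(205/3704148) = 1696785/411572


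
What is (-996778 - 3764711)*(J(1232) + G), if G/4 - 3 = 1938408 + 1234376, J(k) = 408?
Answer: -60430704286884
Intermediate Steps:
G = 12691148 (G = 12 + 4*(1938408 + 1234376) = 12 + 4*3172784 = 12 + 12691136 = 12691148)
(-996778 - 3764711)*(J(1232) + G) = (-996778 - 3764711)*(408 + 12691148) = -4761489*12691556 = -60430704286884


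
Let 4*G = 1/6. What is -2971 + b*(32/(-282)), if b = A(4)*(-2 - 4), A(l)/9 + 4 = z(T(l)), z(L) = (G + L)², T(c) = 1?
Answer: -280953/94 ≈ -2988.9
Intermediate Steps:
G = 1/24 (G = (¼)/6 = (¼)*(⅙) = 1/24 ≈ 0.041667)
z(L) = (1/24 + L)²
A(l) = -1679/64 (A(l) = -36 + 9*((1 + 24*1)²/576) = -36 + 9*((1 + 24)²/576) = -36 + 9*((1/576)*25²) = -36 + 9*((1/576)*625) = -36 + 9*(625/576) = -36 + 625/64 = -1679/64)
b = 5037/32 (b = -1679*(-2 - 4)/64 = -1679/64*(-6) = 5037/32 ≈ 157.41)
-2971 + b*(32/(-282)) = -2971 + 5037*(32/(-282))/32 = -2971 + 5037*(32*(-1/282))/32 = -2971 + (5037/32)*(-16/141) = -2971 - 1679/94 = -280953/94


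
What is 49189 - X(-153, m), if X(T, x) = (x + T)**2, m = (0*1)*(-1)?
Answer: 25780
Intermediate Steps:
m = 0 (m = 0*(-1) = 0)
X(T, x) = (T + x)**2
49189 - X(-153, m) = 49189 - (-153 + 0)**2 = 49189 - 1*(-153)**2 = 49189 - 1*23409 = 49189 - 23409 = 25780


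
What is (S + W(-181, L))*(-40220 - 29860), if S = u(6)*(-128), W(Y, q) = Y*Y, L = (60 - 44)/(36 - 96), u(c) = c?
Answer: -2242069440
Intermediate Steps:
L = -4/15 (L = 16/(-60) = 16*(-1/60) = -4/15 ≈ -0.26667)
W(Y, q) = Y²
S = -768 (S = 6*(-128) = -768)
(S + W(-181, L))*(-40220 - 29860) = (-768 + (-181)²)*(-40220 - 29860) = (-768 + 32761)*(-70080) = 31993*(-70080) = -2242069440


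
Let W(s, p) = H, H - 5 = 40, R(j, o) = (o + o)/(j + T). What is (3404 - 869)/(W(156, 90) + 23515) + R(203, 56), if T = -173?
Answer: 271477/70680 ≈ 3.8409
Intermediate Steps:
R(j, o) = 2*o/(-173 + j) (R(j, o) = (o + o)/(j - 173) = (2*o)/(-173 + j) = 2*o/(-173 + j))
H = 45 (H = 5 + 40 = 45)
W(s, p) = 45
(3404 - 869)/(W(156, 90) + 23515) + R(203, 56) = (3404 - 869)/(45 + 23515) + 2*56/(-173 + 203) = 2535/23560 + 2*56/30 = 2535*(1/23560) + 2*56*(1/30) = 507/4712 + 56/15 = 271477/70680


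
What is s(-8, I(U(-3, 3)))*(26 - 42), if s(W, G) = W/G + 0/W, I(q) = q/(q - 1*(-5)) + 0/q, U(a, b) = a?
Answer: -256/3 ≈ -85.333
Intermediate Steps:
I(q) = q/(5 + q) (I(q) = q/(q + 5) + 0 = q/(5 + q) + 0 = q/(5 + q))
s(W, G) = W/G (s(W, G) = W/G + 0 = W/G)
s(-8, I(U(-3, 3)))*(26 - 42) = (-8/((-3/(5 - 3))))*(26 - 42) = -8/((-3/2))*(-16) = -8/((-3*1/2))*(-16) = -8/(-3/2)*(-16) = -8*(-2/3)*(-16) = (16/3)*(-16) = -256/3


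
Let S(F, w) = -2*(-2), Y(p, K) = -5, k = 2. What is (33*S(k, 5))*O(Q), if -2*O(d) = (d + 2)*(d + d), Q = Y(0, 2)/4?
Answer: 495/4 ≈ 123.75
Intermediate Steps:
Q = -5/4 ≈ -1.2500
S(F, w) = 4
O(d) = -d*(2 + d) (O(d) = -(d + 2)*(d + d)/2 = -(2 + d)*2*d/2 = -d*(2 + d))
(33*S(k, 5))*O(Q) = (33*4)*(-1*(-5/4)*(2 - 5/4)) = 132*(-1*(-5/4)*¾) = 132*(15/16) = 495/4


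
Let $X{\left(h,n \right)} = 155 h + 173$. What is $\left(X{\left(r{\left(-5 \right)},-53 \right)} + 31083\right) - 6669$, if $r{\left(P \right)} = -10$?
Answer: $23037$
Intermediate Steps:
$X{\left(h,n \right)} = 173 + 155 h$
$\left(X{\left(r{\left(-5 \right)},-53 \right)} + 31083\right) - 6669 = \left(\left(173 + 155 \left(-10\right)\right) + 31083\right) - 6669 = \left(\left(173 - 1550\right) + 31083\right) - 6669 = \left(-1377 + 31083\right) - 6669 = 29706 - 6669 = 23037$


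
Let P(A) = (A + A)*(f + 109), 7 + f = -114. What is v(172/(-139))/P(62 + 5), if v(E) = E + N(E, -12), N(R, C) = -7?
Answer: 1145/223512 ≈ 0.0051228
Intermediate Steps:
f = -121 (f = -7 - 114 = -121)
P(A) = -24*A (P(A) = (A + A)*(-121 + 109) = (2*A)*(-12) = -24*A)
v(E) = -7 + E (v(E) = E - 7 = -7 + E)
v(172/(-139))/P(62 + 5) = (-7 + 172/(-139))/((-24*(62 + 5))) = (-7 + 172*(-1/139))/((-24*67)) = (-7 - 172/139)/(-1608) = -1145/139*(-1/1608) = 1145/223512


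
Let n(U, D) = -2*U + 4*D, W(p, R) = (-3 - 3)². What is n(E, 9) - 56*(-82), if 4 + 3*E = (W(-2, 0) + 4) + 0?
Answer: 4604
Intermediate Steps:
W(p, R) = 36 (W(p, R) = (-6)² = 36)
E = 12 (E = -4/3 + ((36 + 4) + 0)/3 = -4/3 + (40 + 0)/3 = -4/3 + (⅓)*40 = -4/3 + 40/3 = 12)
n(E, 9) - 56*(-82) = (-2*12 + 4*9) - 56*(-82) = (-24 + 36) + 4592 = 12 + 4592 = 4604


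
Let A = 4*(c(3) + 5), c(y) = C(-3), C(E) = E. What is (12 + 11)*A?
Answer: 184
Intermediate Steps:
c(y) = -3
A = 8 (A = 4*(-3 + 5) = 4*2 = 8)
(12 + 11)*A = (12 + 11)*8 = 23*8 = 184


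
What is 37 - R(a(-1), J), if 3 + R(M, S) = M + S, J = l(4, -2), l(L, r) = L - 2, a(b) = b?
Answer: 39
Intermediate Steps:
l(L, r) = -2 + L
J = 2 (J = -2 + 4 = 2)
R(M, S) = -3 + M + S (R(M, S) = -3 + (M + S) = -3 + M + S)
37 - R(a(-1), J) = 37 - (-3 - 1 + 2) = 37 - 1*(-2) = 37 + 2 = 39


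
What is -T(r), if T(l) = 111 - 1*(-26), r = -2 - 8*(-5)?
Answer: -137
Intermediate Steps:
r = 38 (r = -2 + 40 = 38)
T(l) = 137 (T(l) = 111 + 26 = 137)
-T(r) = -1*137 = -137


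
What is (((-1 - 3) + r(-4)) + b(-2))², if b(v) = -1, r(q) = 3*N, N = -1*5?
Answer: 400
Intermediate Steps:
N = -5
r(q) = -15 (r(q) = 3*(-5) = -15)
(((-1 - 3) + r(-4)) + b(-2))² = (((-1 - 3) - 15) - 1)² = ((-4 - 15) - 1)² = (-19 - 1)² = (-20)² = 400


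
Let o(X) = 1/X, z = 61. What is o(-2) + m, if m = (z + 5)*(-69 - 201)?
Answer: -35641/2 ≈ -17821.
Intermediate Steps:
m = -17820 (m = (61 + 5)*(-69 - 201) = 66*(-270) = -17820)
o(-2) + m = 1/(-2) - 17820 = -1/2 - 17820 = -35641/2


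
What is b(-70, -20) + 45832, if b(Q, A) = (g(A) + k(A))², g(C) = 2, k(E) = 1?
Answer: 45841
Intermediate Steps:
b(Q, A) = 9 (b(Q, A) = (2 + 1)² = 3² = 9)
b(-70, -20) + 45832 = 9 + 45832 = 45841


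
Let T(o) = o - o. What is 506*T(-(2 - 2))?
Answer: 0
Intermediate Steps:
T(o) = 0
506*T(-(2 - 2)) = 506*0 = 0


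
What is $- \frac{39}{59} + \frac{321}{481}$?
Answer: $\frac{180}{28379} \approx 0.0063427$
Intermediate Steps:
$- \frac{39}{59} + \frac{321}{481} = \frac{180}{28379}$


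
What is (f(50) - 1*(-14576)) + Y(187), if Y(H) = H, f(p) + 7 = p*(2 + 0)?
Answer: 14856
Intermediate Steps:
f(p) = -7 + 2*p (f(p) = -7 + p*(2 + 0) = -7 + p*2 = -7 + 2*p)
(f(50) - 1*(-14576)) + Y(187) = ((-7 + 2*50) - 1*(-14576)) + 187 = ((-7 + 100) + 14576) + 187 = (93 + 14576) + 187 = 14669 + 187 = 14856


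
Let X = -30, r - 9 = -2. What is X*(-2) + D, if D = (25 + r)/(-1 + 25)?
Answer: 184/3 ≈ 61.333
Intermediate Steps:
r = 7 (r = 9 - 2 = 7)
D = 4/3 (D = (25 + 7)/(-1 + 25) = 32/24 = 32*(1/24) = 4/3 ≈ 1.3333)
X*(-2) + D = -30*(-2) + 4/3 = 60 + 4/3 = 184/3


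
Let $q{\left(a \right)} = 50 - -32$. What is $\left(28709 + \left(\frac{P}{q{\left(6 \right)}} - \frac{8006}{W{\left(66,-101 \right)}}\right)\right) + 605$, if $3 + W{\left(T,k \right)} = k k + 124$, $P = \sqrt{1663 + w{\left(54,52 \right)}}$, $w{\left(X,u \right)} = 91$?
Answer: $\frac{151285551}{5161} + \frac{\sqrt{1754}}{82} \approx 29314.0$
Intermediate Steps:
$P = \sqrt{1754}$ ($P = \sqrt{1663 + 91} = \sqrt{1754} \approx 41.881$)
$q{\left(a \right)} = 82$ ($q{\left(a \right)} = 50 + 32 = 82$)
$W{\left(T,k \right)} = 121 + k^{2}$ ($W{\left(T,k \right)} = -3 + \left(k k + 124\right) = -3 + \left(k^{2} + 124\right) = -3 + \left(124 + k^{2}\right) = 121 + k^{2}$)
$\left(28709 + \left(\frac{P}{q{\left(6 \right)}} - \frac{8006}{W{\left(66,-101 \right)}}\right)\right) + 605 = \left(28709 + \left(\frac{\sqrt{1754}}{82} - \frac{8006}{121 + \left(-101\right)^{2}}\right)\right) + 605 = \left(28709 + \left(\sqrt{1754} \cdot \frac{1}{82} - \frac{8006}{121 + 10201}\right)\right) + 605 = \left(28709 + \left(\frac{\sqrt{1754}}{82} - \frac{8006}{10322}\right)\right) + 605 = \left(28709 + \left(\frac{\sqrt{1754}}{82} - \frac{4003}{5161}\right)\right) + 605 = \left(28709 - \left(\frac{4003}{5161} - \frac{\sqrt{1754}}{82}\right)\right) + 605 = \left(\frac{148163146}{5161} + \frac{\sqrt{1754}}{82}\right) + 605 = \frac{151285551}{5161} + \frac{\sqrt{1754}}{82}$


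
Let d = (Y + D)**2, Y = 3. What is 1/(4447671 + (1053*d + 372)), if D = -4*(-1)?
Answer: 1/4499640 ≈ 2.2224e-7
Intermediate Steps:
D = 4
d = 49 (d = (3 + 4)**2 = 7**2 = 49)
1/(4447671 + (1053*d + 372)) = 1/(4447671 + (1053*49 + 372)) = 1/(4447671 + (51597 + 372)) = 1/(4447671 + 51969) = 1/4499640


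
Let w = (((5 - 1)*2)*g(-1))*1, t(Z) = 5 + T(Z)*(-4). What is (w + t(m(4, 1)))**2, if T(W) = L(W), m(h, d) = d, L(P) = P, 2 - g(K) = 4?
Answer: 225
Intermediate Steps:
g(K) = -2 (g(K) = 2 - 1*4 = 2 - 4 = -2)
T(W) = W
t(Z) = 5 - 4*Z (t(Z) = 5 + Z*(-4) = 5 - 4*Z)
w = -16 (w = (((5 - 1)*2)*(-2))*1 = ((4*2)*(-2))*1 = (8*(-2))*1 = -16*1 = -16)
(w + t(m(4, 1)))**2 = (-16 + (5 - 4*1))**2 = (-16 + (5 - 4))**2 = (-16 + 1)**2 = (-15)**2 = 225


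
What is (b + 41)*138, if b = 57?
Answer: 13524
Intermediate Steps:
(b + 41)*138 = (57 + 41)*138 = 98*138 = 13524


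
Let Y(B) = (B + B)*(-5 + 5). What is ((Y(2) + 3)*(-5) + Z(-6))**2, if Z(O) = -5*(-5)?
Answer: 100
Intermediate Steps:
Z(O) = 25
Y(B) = 0 (Y(B) = (2*B)*0 = 0)
((Y(2) + 3)*(-5) + Z(-6))**2 = ((0 + 3)*(-5) + 25)**2 = (3*(-5) + 25)**2 = (-15 + 25)**2 = 10**2 = 100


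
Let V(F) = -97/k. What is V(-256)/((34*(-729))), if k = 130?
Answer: 97/3222180 ≈ 3.0104e-5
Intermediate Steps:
V(F) = -97/130
V(-256)/((34*(-729))) = -97/(130*(34*(-729))) = -97/130/(-24786) = -97/130*(-1/24786) = 97/3222180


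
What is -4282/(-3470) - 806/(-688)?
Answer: 1435709/596840 ≈ 2.4055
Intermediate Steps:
-4282/(-3470) - 806/(-688) = -4282*(-1/3470) - 806*(-1/688) = 2141/1735 + 403/344 = 1435709/596840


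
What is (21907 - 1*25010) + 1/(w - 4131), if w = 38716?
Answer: -107317254/34585 ≈ -3103.0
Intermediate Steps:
(21907 - 1*25010) + 1/(w - 4131) = (21907 - 1*25010) + 1/(38716 - 4131) = (21907 - 25010) + 1/34585 = -3103 + 1/34585 = -107317254/34585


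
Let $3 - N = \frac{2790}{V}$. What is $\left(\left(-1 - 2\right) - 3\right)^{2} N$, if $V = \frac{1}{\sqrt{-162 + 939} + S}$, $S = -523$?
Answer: $52530228 - 100440 \sqrt{777} \approx 4.973 \cdot 10^{7}$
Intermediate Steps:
$V = \frac{1}{-523 + \sqrt{777}}$ ($V = \frac{1}{\sqrt{-162 + 939} - 523} = \frac{1}{\sqrt{777} - 523} = \frac{1}{-523 + \sqrt{777}} \approx -0.0020197$)
$N = 3 - \frac{2790}{- \frac{523}{272752} - \frac{\sqrt{777}}{272752}} \approx 1.3814 \cdot 10^{6}$
$\left(\left(-1 - 2\right) - 3\right)^{2} N = \left(\left(-1 - 2\right) - 3\right)^{2} \left(1459173 - 2790 \sqrt{777}\right) = \left(-3 - 3\right)^{2} \left(1459173 - 2790 \sqrt{777}\right) = \left(-6\right)^{2} \left(1459173 - 2790 \sqrt{777}\right) = 36 \left(1459173 - 2790 \sqrt{777}\right) = 52530228 - 100440 \sqrt{777}$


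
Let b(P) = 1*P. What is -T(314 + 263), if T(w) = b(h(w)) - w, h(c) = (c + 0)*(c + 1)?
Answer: -332929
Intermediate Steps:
h(c) = c*(1 + c)
b(P) = P
T(w) = -w + w*(1 + w) (T(w) = w*(1 + w) - w = -w + w*(1 + w))
-T(314 + 263) = -(314 + 263)**2 = -1*577**2 = -1*332929 = -332929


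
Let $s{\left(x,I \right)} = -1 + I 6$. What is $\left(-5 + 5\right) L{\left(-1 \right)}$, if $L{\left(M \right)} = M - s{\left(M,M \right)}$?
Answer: $0$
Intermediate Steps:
$s{\left(x,I \right)} = -1 + 6 I$
$L{\left(M \right)} = 1 - 5 M$ ($L{\left(M \right)} = M - \left(-1 + 6 M\right) = 1 - 5 M$)
$\left(-5 + 5\right) L{\left(-1 \right)} = \left(-5 + 5\right) \left(1 - -5\right) = 0 \left(1 + 5\right) = 0 \cdot 6 = 0$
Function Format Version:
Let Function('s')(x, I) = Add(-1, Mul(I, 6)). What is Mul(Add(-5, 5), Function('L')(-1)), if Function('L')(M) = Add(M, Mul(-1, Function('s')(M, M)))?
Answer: 0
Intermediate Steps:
Function('s')(x, I) = Add(-1, Mul(6, I))
Function('L')(M) = Add(1, Mul(-5, M)) (Function('L')(M) = Add(M, Mul(-1, Add(-1, Mul(6, M)))) = Add(M, Add(1, Mul(-6, M))) = Add(1, Mul(-5, M)))
Mul(Add(-5, 5), Function('L')(-1)) = Mul(Add(-5, 5), Add(1, Mul(-5, -1))) = Mul(0, Add(1, 5)) = Mul(0, 6) = 0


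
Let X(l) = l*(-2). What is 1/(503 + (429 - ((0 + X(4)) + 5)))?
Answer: 1/935 ≈ 0.0010695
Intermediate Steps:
X(l) = -2*l
1/(503 + (429 - ((0 + X(4)) + 5))) = 1/(503 + (429 - ((0 - 2*4) + 5))) = 1/(503 + (429 - ((0 - 8) + 5))) = 1/(503 + (429 - (-8 + 5))) = 1/(503 + (429 - (-3))) = 1/(503 + (429 - 1*(-3))) = 1/(503 + (429 + 3)) = 1/(503 + 432) = 1/935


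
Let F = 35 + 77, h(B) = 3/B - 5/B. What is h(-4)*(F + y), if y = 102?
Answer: 107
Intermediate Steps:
h(B) = -2/B
F = 112
h(-4)*(F + y) = (-2/(-4))*(112 + 102) = -2*(-¼)*214 = (½)*214 = 107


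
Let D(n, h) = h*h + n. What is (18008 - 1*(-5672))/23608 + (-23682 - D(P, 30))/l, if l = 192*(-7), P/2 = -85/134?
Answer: 5126570539/265731648 ≈ 19.292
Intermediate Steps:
P = -85/67 (P = 2*(-85/134) = -85/67 ≈ -1.2687)
l = -1344
D(n, h) = n + h² (D(n, h) = h² + n = n + h²)
(18008 - 1*(-5672))/23608 + (-23682 - D(P, 30))/l = (18008 - 1*(-5672))/23608 + (-23682 - (-85/67 + 30²))/(-1344) = (18008 + 5672)*(1/23608) + (-23682 - (-85/67 + 900))*(-1/1344) = 23680*(1/23608) + (-23682 - 1*60215/67)*(-1/1344) = 2960/2951 + (-23682 - 60215/67)*(-1/1344) = 2960/2951 - 1646909/67*(-1/1344) = 2960/2951 + 1646909/90048 = 5126570539/265731648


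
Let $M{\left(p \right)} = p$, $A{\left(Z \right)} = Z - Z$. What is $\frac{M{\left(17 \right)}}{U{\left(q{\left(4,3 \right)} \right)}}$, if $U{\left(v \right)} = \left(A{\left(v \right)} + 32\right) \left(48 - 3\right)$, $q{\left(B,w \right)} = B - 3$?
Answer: $\frac{17}{1440} \approx 0.011806$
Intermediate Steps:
$A{\left(Z \right)} = 0$
$q{\left(B,w \right)} = -3 + B$ ($q{\left(B,w \right)} = B - 3 = -3 + B$)
$U{\left(v \right)} = 1440$ ($U{\left(v \right)} = \left(0 + 32\right) \left(48 - 3\right) = 32 \cdot 45 = 1440$)
$\frac{M{\left(17 \right)}}{U{\left(q{\left(4,3 \right)} \right)}} = \frac{17}{1440}$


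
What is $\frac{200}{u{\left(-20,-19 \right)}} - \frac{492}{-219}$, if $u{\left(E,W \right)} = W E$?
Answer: $\frac{3846}{1387} \approx 2.7729$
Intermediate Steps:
$u{\left(E,W \right)} = E W$
$\frac{200}{u{\left(-20,-19 \right)}} - \frac{492}{-219} = \frac{200}{\left(-20\right) \left(-19\right)} - \frac{492}{-219} = \frac{200}{380} - - \frac{164}{73} = 200 \cdot \frac{1}{380} + \frac{164}{73} = \frac{10}{19} + \frac{164}{73} = \frac{3846}{1387}$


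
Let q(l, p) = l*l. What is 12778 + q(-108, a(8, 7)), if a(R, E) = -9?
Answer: 24442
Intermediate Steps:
q(l, p) = l²
12778 + q(-108, a(8, 7)) = 12778 + (-108)² = 12778 + 11664 = 24442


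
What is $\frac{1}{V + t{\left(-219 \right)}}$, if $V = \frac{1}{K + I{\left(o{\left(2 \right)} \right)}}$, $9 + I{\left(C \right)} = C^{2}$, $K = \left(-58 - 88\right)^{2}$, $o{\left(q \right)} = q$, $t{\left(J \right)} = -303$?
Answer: $- \frac{21311}{6457232} \approx -0.0033003$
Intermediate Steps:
$K = 21316$ ($K = \left(-146\right)^{2} = 21316$)
$I{\left(C \right)} = -9 + C^{2}$
$V = \frac{1}{21311}$ ($V = \frac{1}{21316 - \left(9 - 2^{2}\right)} = \frac{1}{21316 + \left(-9 + 4\right)} = \frac{1}{21316 - 5} = \frac{1}{21311} \approx 4.6924 \cdot 10^{-5}$)
$\frac{1}{V + t{\left(-219 \right)}} = \frac{1}{\frac{1}{21311} - 303} = \frac{1}{- \frac{6457232}{21311}} = - \frac{21311}{6457232}$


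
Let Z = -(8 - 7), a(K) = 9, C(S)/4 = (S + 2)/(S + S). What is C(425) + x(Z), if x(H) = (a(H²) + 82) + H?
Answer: 39104/425 ≈ 92.009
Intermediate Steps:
C(S) = 2*(2 + S)/S (C(S) = 4*((S + 2)/(S + S)) = 4*((2 + S)/((2*S))) = 4*((2 + S)*(1/(2*S))) = 4*((2 + S)/(2*S)) = 2*(2 + S)/S)
Z = -1 (Z = -1*1 = -1)
x(H) = 91 + H (x(H) = (9 + 82) + H = 91 + H)
C(425) + x(Z) = (2 + 4/425) + (91 - 1) = (2 + 4*(1/425)) + 90 = (2 + 4/425) + 90 = 854/425 + 90 = 39104/425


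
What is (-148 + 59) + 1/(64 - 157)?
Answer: -8278/93 ≈ -89.011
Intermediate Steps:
(-148 + 59) + 1/(64 - 157) = -89 + 1/(-93) = -89 - 1/93 = -8278/93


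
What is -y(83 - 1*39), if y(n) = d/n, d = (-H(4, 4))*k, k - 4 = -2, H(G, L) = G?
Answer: 2/11 ≈ 0.18182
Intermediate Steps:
k = 2 (k = 4 - 2 = 2)
d = -8 (d = -1*4*2 = -4*2 = -8)
y(n) = -8/n
-y(83 - 1*39) = -(-8)/(83 - 1*39) = -(-8)/(83 - 39) = -(-8)/44 = -1*(-2/11) = 2/11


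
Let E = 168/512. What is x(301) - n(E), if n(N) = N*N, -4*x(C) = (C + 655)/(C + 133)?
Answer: -585169/888832 ≈ -0.65836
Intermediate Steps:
x(C) = -(655 + C)/(4*(133 + C)) (x(C) = -(C + 655)/(4*(C + 133)) = -(655 + C)/(4*(133 + C)))
E = 21/64 (E = 168*(1/512) = 21/64 ≈ 0.32813)
n(N) = N**2
x(301) - n(E) = (-655 - 1*301)/(4*(133 + 301)) - (21/64)**2 = (1/4)*(-655 - 301)/434 - 1*441/4096 = (1/4)*(1/434)*(-956) - 441/4096 = -239/434 - 441/4096 = -585169/888832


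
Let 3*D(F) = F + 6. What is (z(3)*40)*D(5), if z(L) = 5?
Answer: 2200/3 ≈ 733.33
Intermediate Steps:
D(F) = 2 + F/3 (D(F) = (F + 6)/3 = (6 + F)/3 = 2 + F/3)
(z(3)*40)*D(5) = (5*40)*(2 + (⅓)*5) = 200*(2 + 5/3) = 200*(11/3) = 2200/3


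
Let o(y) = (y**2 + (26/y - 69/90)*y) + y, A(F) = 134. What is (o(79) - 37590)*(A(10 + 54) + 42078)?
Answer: -19821425522/15 ≈ -1.3214e+9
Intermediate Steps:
o(y) = y + y**2 + y*(-23/30 + 26/y) (o(y) = (y**2 + (26/y - 69*1/90)*y) + y = (y**2 + (26/y - 23/30)*y) + y = (y**2 + (-23/30 + 26/y)*y) + y = (y**2 + y*(-23/30 + 26/y)) + y = y + y**2 + y*(-23/30 + 26/y))
(o(79) - 37590)*(A(10 + 54) + 42078) = ((26 + 79**2 + (7/30)*79) - 37590)*(134 + 42078) = ((26 + 6241 + 553/30) - 37590)*42212 = (188563/30 - 37590)*42212 = -939137/30*42212 = -19821425522/15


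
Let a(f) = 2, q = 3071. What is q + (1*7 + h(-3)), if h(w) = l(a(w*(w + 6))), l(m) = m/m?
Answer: 3079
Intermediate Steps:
l(m) = 1
h(w) = 1
q + (1*7 + h(-3)) = 3071 + (1*7 + 1) = 3071 + (7 + 1) = 3071 + 8 = 3079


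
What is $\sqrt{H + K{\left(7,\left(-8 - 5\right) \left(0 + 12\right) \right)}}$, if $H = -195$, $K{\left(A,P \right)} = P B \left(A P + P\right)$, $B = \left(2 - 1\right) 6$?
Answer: $\sqrt{1167933} \approx 1080.7$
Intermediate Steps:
$B = 6$ ($B = 1 \cdot 6 = 6$)
$K{\left(A,P \right)} = 6 P \left(P + A P\right)$ ($K{\left(A,P \right)} = P 6 \left(A P + P\right) = 6 P \left(P + A P\right)$)
$\sqrt{H + K{\left(7,\left(-8 - 5\right) \left(0 + 12\right) \right)}} = \sqrt{-195 + 6 \left(\left(-8 - 5\right) \left(0 + 12\right)\right)^{2} \left(1 + 7\right)} = \sqrt{-195 + 6 \left(\left(-13\right) 12\right)^{2} \cdot 8} = \sqrt{-195 + 6 \left(-156\right)^{2} \cdot 8} = \sqrt{-195 + 6 \cdot 24336 \cdot 8} = \sqrt{-195 + 1168128} = \sqrt{1167933}$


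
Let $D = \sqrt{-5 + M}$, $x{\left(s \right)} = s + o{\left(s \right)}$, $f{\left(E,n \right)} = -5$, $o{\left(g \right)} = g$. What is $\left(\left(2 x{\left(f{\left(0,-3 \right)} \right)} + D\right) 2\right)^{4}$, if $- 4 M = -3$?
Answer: $\left(40 - i \sqrt{17}\right)^{4} \approx 2.3971 \cdot 10^{6} - 1.0443 \cdot 10^{6} i$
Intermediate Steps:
$M = \frac{3}{4}$ ($M = \left(- \frac{1}{4}\right) \left(-3\right) = \frac{3}{4} \approx 0.75$)
$x{\left(s \right)} = 2 s$ ($x{\left(s \right)} = s + s = 2 s$)
$D = \frac{i \sqrt{17}}{2}$ ($D = \sqrt{-5 + \frac{3}{4}} = \sqrt{- \frac{17}{4}} = \frac{i \sqrt{17}}{2} \approx 2.0616 i$)
$\left(\left(2 x{\left(f{\left(0,-3 \right)} \right)} + D\right) 2\right)^{4} = \left(\left(2 \cdot 2 \left(-5\right) + \frac{i \sqrt{17}}{2}\right) 2\right)^{4} = \left(\left(2 \left(-10\right) + \frac{i \sqrt{17}}{2}\right) 2\right)^{4} = \left(\left(-20 + \frac{i \sqrt{17}}{2}\right) 2\right)^{4} = \left(-40 + i \sqrt{17}\right)^{4}$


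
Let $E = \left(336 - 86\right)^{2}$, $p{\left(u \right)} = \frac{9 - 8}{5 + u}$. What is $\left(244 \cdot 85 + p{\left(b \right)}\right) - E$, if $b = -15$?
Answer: $- \frac{417601}{10} \approx -41760.0$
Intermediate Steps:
$p{\left(u \right)} = \frac{1}{5 + u}$ ($p{\left(u \right)} = 1 \frac{1}{5 + u} = \frac{1}{5 + u}$)
$E = 62500$ ($E = 250^{2} = 62500$)
$\left(244 \cdot 85 + p{\left(b \right)}\right) - E = \left(244 \cdot 85 + \frac{1}{5 - 15}\right) - 62500 = \left(20740 + \frac{1}{-10}\right) - 62500 = \left(20740 - \frac{1}{10}\right) - 62500 = \frac{207399}{10} - 62500 = - \frac{417601}{10}$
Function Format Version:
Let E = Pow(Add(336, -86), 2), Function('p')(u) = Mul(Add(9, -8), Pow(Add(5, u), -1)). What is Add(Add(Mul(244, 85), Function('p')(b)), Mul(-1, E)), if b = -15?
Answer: Rational(-417601, 10) ≈ -41760.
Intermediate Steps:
Function('p')(u) = Pow(Add(5, u), -1) (Function('p')(u) = Mul(1, Pow(Add(5, u), -1)) = Pow(Add(5, u), -1))
E = 62500 (E = Pow(250, 2) = 62500)
Add(Add(Mul(244, 85), Function('p')(b)), Mul(-1, E)) = Add(Add(Mul(244, 85), Pow(Add(5, -15), -1)), Mul(-1, 62500)) = Add(Add(20740, Pow(-10, -1)), -62500) = Add(Add(20740, Rational(-1, 10)), -62500) = Add(Rational(207399, 10), -62500) = Rational(-417601, 10)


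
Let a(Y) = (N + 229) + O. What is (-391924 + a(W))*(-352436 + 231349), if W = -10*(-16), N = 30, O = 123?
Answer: 47410646154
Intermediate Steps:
W = 160
a(Y) = 382 (a(Y) = (30 + 229) + 123 = 259 + 123 = 382)
(-391924 + a(W))*(-352436 + 231349) = (-391924 + 382)*(-352436 + 231349) = -391542*(-121087) = 47410646154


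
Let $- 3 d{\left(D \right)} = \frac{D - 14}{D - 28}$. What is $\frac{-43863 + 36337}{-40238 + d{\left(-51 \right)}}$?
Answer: $\frac{1783662}{9536471} \approx 0.18704$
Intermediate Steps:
$d{\left(D \right)} = - \frac{-14 + D}{3 \left(-28 + D\right)}$ ($d{\left(D \right)} = - \frac{\left(D - 14\right) \frac{1}{D - 28}}{3} = - \frac{\left(-14 + D\right) \frac{1}{-28 + D}}{3} = - \frac{\frac{1}{-28 + D} \left(-14 + D\right)}{3} = - \frac{-14 + D}{3 \left(-28 + D\right)}$)
$\frac{-43863 + 36337}{-40238 + d{\left(-51 \right)}} = \frac{-43863 + 36337}{-40238 + \frac{14 - -51}{3 \left(-28 - 51\right)}} = - \frac{7526}{-40238 + \frac{14 + 51}{3 \left(-79\right)}} = - \frac{7526}{-40238 + \frac{1}{3} \left(- \frac{1}{79}\right) 65} = - \frac{7526}{-40238 - \frac{65}{237}} = - \frac{7526}{- \frac{9536471}{237}} = \left(-7526\right) \left(- \frac{237}{9536471}\right) = \frac{1783662}{9536471}$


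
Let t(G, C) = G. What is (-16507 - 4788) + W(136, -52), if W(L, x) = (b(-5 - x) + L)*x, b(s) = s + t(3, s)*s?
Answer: -38143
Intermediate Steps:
b(s) = 4*s (b(s) = s + 3*s = 4*s)
W(L, x) = x*(-20 + L - 4*x) (W(L, x) = (4*(-5 - x) + L)*x = ((-20 - 4*x) + L)*x = (-20 + L - 4*x)*x = x*(-20 + L - 4*x))
(-16507 - 4788) + W(136, -52) = (-16507 - 4788) - 52*(-20 + 136 - 4*(-52)) = -21295 - 52*(-20 + 136 + 208) = -21295 - 52*324 = -21295 - 16848 = -38143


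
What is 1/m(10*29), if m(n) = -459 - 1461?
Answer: -1/1920 ≈ -0.00052083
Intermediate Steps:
m(n) = -1920
1/m(10*29) = 1/(-1920) = -1/1920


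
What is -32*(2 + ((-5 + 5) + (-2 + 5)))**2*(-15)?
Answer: 12000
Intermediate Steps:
-32*(2 + ((-5 + 5) + (-2 + 5)))**2*(-15) = -32*(2 + (0 + 3))**2*(-15) = -32*(2 + 3)**2*(-15) = -32*5**2*(-15) = -32*25*(-15) = -800*(-15) = 12000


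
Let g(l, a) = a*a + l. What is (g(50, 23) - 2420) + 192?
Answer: -1649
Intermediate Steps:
g(l, a) = l + a² (g(l, a) = a² + l = l + a²)
(g(50, 23) - 2420) + 192 = ((50 + 23²) - 2420) + 192 = ((50 + 529) - 2420) + 192 = (579 - 2420) + 192 = -1841 + 192 = -1649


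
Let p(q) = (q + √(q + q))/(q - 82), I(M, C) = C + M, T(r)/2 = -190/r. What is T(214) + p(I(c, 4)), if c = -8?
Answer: -7956/4601 - I*√2/43 ≈ -1.7292 - 0.032889*I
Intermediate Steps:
T(r) = -380/r (T(r) = 2*(-190/r) = -380/r)
p(q) = (q + √2*√q)/(-82 + q) (p(q) = (q + √(2*q))/(-82 + q) = (q + √2*√q)/(-82 + q))
T(214) + p(I(c, 4)) = -380/214 + ((4 - 8) + √2*√(4 - 8))/(-82 + (4 - 8)) = -380*1/214 + (-4 + √2*√(-4))/(-82 - 4) = -190/107 + (-4 + √2*(2*I))/(-86) = -190/107 - (-4 + 2*I*√2)/86 = -190/107 + (2/43 - I*√2/43) = -7956/4601 - I*√2/43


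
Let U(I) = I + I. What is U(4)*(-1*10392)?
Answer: -83136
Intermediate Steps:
U(I) = 2*I
U(4)*(-1*10392) = (2*4)*(-1*10392) = 8*(-10392) = -83136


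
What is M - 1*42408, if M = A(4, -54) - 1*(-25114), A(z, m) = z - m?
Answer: -17236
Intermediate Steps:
M = 25172 (M = (4 - 1*(-54)) - 1*(-25114) = (4 + 54) + 25114 = 58 + 25114 = 25172)
M - 1*42408 = 25172 - 1*42408 = 25172 - 42408 = -17236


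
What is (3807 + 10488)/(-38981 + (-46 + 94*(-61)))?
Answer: -14295/44761 ≈ -0.31936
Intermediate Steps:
(3807 + 10488)/(-38981 + (-46 + 94*(-61))) = 14295/(-38981 + (-46 - 5734)) = 14295/(-38981 - 5780) = 14295/(-44761) = 14295*(-1/44761) = -14295/44761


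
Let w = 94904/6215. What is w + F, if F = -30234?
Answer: -187809406/6215 ≈ -30219.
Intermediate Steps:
w = 94904/6215 (w = 94904*(1/6215) = 94904/6215 ≈ 15.270)
w + F = 94904/6215 - 30234 = -187809406/6215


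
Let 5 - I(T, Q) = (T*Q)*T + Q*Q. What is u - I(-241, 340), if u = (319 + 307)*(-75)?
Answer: 19816185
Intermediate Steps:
u = -46950 (u = 626*(-75) = -46950)
I(T, Q) = 5 - Q² - Q*T² (I(T, Q) = 5 - ((T*Q)*T + Q*Q) = 5 - ((Q*T)*T + Q²) = 5 - (Q*T² + Q²) = 5 - (Q² + Q*T²) = 5 + (-Q² - Q*T²) = 5 - Q² - Q*T²)
u - I(-241, 340) = -46950 - (5 - 1*340² - 1*340*(-241)²) = -46950 - (5 - 1*115600 - 1*340*58081) = -46950 - (5 - 115600 - 19747540) = -46950 - 1*(-19863135) = -46950 + 19863135 = 19816185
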